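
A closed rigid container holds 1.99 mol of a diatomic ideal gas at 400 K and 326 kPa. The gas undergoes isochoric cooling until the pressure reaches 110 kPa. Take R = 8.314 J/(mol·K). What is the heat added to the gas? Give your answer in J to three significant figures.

Q ≈ -11000 J

Constant volume ⇒ W = 0, so Q = ΔU = nCᵥΔT with Cᵥ = 5R/2 = 20.79 J/(mol·K).
At constant V, T₂/T₁ = P₂/P₁ ⇒ ΔT = T₁(P₂/P₁ − 1) = 400·(110/326 − 1) = -265 K.
ΔU = (1.99)(20.79)(-265) = -10962 J.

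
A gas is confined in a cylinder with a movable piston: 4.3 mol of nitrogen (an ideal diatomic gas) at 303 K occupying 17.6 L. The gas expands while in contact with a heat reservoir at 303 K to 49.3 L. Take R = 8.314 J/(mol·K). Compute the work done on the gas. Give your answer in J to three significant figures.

Isothermal: W = nRT ln(V₂/V₁).
W = (4.3)(8.314)(303) × ln(49.3/17.6)
  = 10832 × 1.03
W_by_gas = 11158 J; work on gas = −W_by = -11158 J.

W ≈ -11200 J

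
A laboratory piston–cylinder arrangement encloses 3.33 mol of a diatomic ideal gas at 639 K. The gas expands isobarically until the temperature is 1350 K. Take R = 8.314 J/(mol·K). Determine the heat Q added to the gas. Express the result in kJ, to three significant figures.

Q ≈ 68.9 kJ

Isobaric: W = nRΔT = (3.33)(8.314)(711) = 19684 J.
ΔU = nCᵥΔT with Cᵥ = 5R/2: ΔU = (3.33)(20.79)(711) = 49211 J.
Q = ΔU + W = 49211 + 19684 = 68896 J.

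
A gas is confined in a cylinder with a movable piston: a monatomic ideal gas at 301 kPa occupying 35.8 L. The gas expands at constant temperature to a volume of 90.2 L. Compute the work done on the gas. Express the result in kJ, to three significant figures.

W ≈ -9.96 kJ

Isothermal: W = nRT ln(V₂/V₁) = P₁V₁ ln(V₂/V₁).
P₁V₁ = (301 kPa)(35.8 L) = 10776 J.
W = 10776 × ln(90.2/35.8) = 10776 × 0.9241
W_by_gas = 9958 J; work on gas = −W_by = -9958 J.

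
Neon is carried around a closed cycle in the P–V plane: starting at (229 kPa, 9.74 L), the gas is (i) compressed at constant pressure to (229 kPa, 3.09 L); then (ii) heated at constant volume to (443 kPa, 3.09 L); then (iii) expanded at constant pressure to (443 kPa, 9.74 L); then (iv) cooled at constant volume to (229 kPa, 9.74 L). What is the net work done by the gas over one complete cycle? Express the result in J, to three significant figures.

W_net ≈ 1420 J

Constant-volume legs do no work.
W(i) = (229)(3.09 − 9.74) = -1523 J; W(iii) = (443)(9.74 − 3.09) = 2946 J.
W_net = -1523 + 2946 = 1423 J (the clockwise enclosed area).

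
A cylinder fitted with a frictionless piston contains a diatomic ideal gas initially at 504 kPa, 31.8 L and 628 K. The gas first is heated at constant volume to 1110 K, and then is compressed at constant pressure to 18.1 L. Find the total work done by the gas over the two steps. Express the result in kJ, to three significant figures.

Step 1 (isochoric): W = 0 (constant volume).
After step 1: P = 890.8 kPa (V unchanged).
Step 2 (isobaric): W = PΔV = (890.8 kPa)(18.1 − 31.8 L) = -12204 J.
W_total = 0 − 12204 = -12204 J.

W_total ≈ -12.2 kJ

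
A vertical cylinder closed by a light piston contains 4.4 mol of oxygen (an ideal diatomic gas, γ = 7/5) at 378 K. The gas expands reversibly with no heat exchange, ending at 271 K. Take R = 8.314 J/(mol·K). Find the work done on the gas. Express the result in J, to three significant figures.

W ≈ -9790 J

Adiabatic ⇒ Q = 0, so W_by = −ΔU = nCᵥ(T₁ − T₂).
Cᵥ = 5R/2 = 20.79 J/(mol·K).
W = (4.4)(20.79)(378 − 271) = 9786 J.
Work on gas = −W_by = -9786 J.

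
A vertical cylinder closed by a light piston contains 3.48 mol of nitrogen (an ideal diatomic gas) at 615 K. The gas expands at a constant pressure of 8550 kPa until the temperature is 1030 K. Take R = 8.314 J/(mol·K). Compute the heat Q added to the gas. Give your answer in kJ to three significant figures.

Isobaric: W = nRΔT = (3.48)(8.314)(415) = 12007 J.
ΔU = nCᵥΔT with Cᵥ = 5R/2: ΔU = (3.48)(20.79)(415) = 30018 J.
Q = ΔU + W = 30018 + 12007 = 42025 J.

Q ≈ 42.0 kJ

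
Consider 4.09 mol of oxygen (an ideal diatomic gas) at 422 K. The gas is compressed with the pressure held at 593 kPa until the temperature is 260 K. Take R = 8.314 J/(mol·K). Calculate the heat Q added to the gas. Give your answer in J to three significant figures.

Isobaric: W = nRΔT = (4.09)(8.314)(-162) = -5509 J.
ΔU = nCᵥΔT with Cᵥ = 5R/2: ΔU = (4.09)(20.79)(-162) = -13772 J.
Q = ΔU + W = -13772 − 5509 = -19280 J.

Q ≈ -19300 J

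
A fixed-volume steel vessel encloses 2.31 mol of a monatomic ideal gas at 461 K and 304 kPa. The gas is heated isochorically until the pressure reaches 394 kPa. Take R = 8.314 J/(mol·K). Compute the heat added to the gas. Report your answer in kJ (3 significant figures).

Constant volume ⇒ W = 0, so Q = ΔU = nCᵥΔT with Cᵥ = 3R/2 = 12.47 J/(mol·K).
At constant V, T₂/T₁ = P₂/P₁ ⇒ ΔT = T₁(P₂/P₁ − 1) = 461·(394/304 − 1) = 136.5 K.
ΔU = (2.31)(12.47)(136.5) = 3932 J.

Q ≈ 3.93 kJ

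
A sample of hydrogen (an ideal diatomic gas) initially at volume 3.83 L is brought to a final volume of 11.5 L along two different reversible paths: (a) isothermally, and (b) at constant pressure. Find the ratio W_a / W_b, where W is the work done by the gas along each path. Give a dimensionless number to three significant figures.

W_a / W_b ≈ 0.549

Path (a) isothermal: W = P₁V₁ ln(V₂/V₁) → W_a/(P₁V₁) = 1.099.
Path (b) isobaric: W = P₁(V₂ − V₁) → W_b/(P₁V₁) = 2.003.
W_a / W_b = 1.099 / 2.003 = 0.549.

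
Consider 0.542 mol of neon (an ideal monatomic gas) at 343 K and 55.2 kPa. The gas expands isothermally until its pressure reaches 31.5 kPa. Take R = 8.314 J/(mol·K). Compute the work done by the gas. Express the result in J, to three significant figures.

W ≈ 867 J

Isothermal process: W = nRT ln(V₂/V₁) = nRT ln(P₁/P₂).
W = (0.542)(8.314)(343) × ln(55.2/31.5)
  = 1546 × ln(1.752) = 1546 × 0.561
W_by_gas = 867.1 J.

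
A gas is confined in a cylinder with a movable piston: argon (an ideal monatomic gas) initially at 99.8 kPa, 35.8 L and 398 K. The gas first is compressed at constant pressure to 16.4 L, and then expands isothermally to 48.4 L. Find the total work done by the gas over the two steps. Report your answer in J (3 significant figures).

W_total ≈ -165 J

Step 1 (isobaric): W = PΔV = (99.8 kPa)(16.4 − 35.8 L) = -1936 J.
After step 1: P = 99.8 kPa, V = 16.4 L, T = 182.3 K.
Step 2 (isothermal): W = P₁V₁ ln(V₂/V₁) = (1637) ln(48.4/16.4) = 1771 J.
W_total = -1936 + 1771 = -164.8 J.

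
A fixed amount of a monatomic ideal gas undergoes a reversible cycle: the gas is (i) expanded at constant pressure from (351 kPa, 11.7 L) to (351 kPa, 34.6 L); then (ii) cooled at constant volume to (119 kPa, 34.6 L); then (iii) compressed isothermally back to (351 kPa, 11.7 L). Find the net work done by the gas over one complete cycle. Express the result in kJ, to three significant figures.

Leg (i): W = PΔV = (351)(34.6 − 11.7) = 8038 J.
Leg (ii): W = 0.
Leg (iii): W = PᵢVᵢ ln(V_f/Vᵢ) = (4117) ln(11.7/34.6) = -4464 J.
W_net = 8038 − 4464 = 3574 J.

W_net ≈ 3.57 kJ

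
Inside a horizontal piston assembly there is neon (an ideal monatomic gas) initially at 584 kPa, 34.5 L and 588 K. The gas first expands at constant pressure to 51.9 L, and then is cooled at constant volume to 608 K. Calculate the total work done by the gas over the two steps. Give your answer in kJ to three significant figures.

W_total ≈ 10.2 kJ

Step 1 (isobaric): W = PΔV = (584 kPa)(51.9 − 34.5 L) = 10162 J.
Step 2 (isochoric): W = 0 (constant volume).
W_total = 10162 + 0 = 10162 J.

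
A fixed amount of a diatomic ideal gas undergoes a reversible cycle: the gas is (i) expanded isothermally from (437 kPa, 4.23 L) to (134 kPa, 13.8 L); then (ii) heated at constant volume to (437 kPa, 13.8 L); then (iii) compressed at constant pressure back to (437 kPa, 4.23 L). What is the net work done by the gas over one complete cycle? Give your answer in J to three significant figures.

W_net ≈ -2000 J

Leg (i): W = PᵢVᵢ ln(V_f/Vᵢ) = (1849) ln(13.8/4.23) = 2186 J.
Leg (ii): W = 0.
Leg (iii): W = PΔV = (437)(4.23 − 13.8) = -4182 J.
W_net = 2186 − 4182 = -1996 J.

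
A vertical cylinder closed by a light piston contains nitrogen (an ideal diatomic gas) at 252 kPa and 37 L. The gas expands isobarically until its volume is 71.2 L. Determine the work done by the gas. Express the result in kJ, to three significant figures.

Isobaric: W = P ΔV.
W = (252 kPa)(71.2 − 37 L) = (252)(34.2) = 8618 J.

W ≈ 8.62 kJ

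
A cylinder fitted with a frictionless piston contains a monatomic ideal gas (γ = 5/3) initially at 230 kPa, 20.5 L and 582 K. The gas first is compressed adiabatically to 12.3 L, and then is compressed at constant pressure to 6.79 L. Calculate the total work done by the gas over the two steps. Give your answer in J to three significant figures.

W_total ≈ -5840 J

Step 1 (adiabatic): W = (P₁V₁ − P₂V₂)/(γ−1) = (4715 − 6628)/0.667 = -2869 J.
After step 1: P = 538.9 kPa, V = 12.3 L, T = 818.1 K.
Step 2 (isobaric): W = PΔV = (538.9 kPa)(6.79 − 12.3 L) = -2969 J.
W_total = -2869 − 2969 = -5839 J.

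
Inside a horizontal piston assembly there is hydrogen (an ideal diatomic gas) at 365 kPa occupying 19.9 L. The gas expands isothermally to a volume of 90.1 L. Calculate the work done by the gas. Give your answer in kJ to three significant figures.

W ≈ 11.0 kJ

Isothermal: W = nRT ln(V₂/V₁) = P₁V₁ ln(V₂/V₁).
P₁V₁ = (365 kPa)(19.9 L) = 7263 J.
W = 7263 × ln(90.1/19.9) = 7263 × 1.51
W_by_gas = 10969 J.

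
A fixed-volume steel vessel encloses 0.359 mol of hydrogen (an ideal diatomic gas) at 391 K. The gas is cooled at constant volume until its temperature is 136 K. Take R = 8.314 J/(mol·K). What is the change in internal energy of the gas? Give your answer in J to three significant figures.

Constant volume ⇒ W = 0, so Q = ΔU = nCᵥΔT with Cᵥ = 5R/2 = 20.79 J/(mol·K).
ΔU = (0.359)(20.79)(136 − 391) = -1903 J.

ΔU ≈ -1900 J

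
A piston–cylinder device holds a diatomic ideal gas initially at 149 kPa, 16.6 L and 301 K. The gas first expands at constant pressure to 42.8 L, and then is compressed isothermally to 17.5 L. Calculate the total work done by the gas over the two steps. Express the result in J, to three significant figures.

W_total ≈ -1800 J

Step 1 (isobaric): W = PΔV = (149 kPa)(42.8 − 16.6 L) = 3904 J.
After step 1: P = 149 kPa, V = 42.8 L, T = 776.1 K.
Step 2 (isothermal): W = P₁V₁ ln(V₂/V₁) = (6377) ln(17.5/42.8) = -5703 J.
W_total = 3904 − 5703 = -1800 J.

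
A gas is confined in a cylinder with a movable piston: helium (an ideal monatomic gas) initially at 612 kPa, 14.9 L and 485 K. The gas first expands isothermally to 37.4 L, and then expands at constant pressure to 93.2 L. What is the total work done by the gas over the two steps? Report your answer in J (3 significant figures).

Step 1 (isothermal): W = P₁V₁ ln(V₂/V₁) = (9119) ln(37.4/14.9) = 8392 J.
After step 1: P = 243.8 kPa, V = 37.4 L, T = 485 K.
Step 2 (isobaric): W = PΔV = (243.8 kPa)(93.2 − 37.4 L) = 13605 J.
W_total = 8392 + 13605 = 21997 J.

W_total ≈ 22000 J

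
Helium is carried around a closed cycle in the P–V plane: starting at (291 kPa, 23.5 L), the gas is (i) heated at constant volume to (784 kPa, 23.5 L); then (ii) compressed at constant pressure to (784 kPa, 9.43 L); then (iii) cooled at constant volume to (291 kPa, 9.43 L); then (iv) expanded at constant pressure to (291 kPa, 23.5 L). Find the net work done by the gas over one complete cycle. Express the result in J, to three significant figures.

Constant-volume legs do no work.
W(ii) = (784)(9.43 − 23.5) = -11031 J; W(iv) = (291)(23.5 − 9.43) = 4094 J.
W_net = -11031 + 4094 = -6937 J (the counter-clockwise enclosed area).

W_net ≈ -6940 J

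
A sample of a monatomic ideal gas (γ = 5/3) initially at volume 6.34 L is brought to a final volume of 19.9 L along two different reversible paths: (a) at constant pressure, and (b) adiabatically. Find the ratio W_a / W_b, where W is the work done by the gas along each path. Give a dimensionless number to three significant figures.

Path (a) isobaric: W = P₁(V₂ − V₁) → W_a/(P₁V₁) = 2.139.
Path (b) adiabatic: W = P₁V₁(1 − (V₁/V₂)^(γ−1))/(γ−1) → W_b/(P₁V₁) = 0.8003.
W_a / W_b = 2.139 / 0.8003 = 2.673.

W_a / W_b ≈ 2.67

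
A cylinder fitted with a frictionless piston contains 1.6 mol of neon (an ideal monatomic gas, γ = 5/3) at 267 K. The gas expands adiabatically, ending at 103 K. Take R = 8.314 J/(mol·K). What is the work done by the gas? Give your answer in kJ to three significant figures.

W ≈ 3.27 kJ

Adiabatic ⇒ Q = 0, so W_by = −ΔU = nCᵥ(T₁ − T₂).
Cᵥ = 3R/2 = 12.47 J/(mol·K).
W = (1.6)(12.47)(267 − 103) = 3272 J.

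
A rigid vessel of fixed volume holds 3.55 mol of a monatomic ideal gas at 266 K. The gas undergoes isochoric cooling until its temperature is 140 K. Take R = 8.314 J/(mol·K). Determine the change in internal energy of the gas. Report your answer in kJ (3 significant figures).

Constant volume ⇒ W = 0, so Q = ΔU = nCᵥΔT with Cᵥ = 3R/2 = 12.47 J/(mol·K).
ΔU = (3.55)(12.47)(140 − 266) = -5578 J.

ΔU ≈ -5.58 kJ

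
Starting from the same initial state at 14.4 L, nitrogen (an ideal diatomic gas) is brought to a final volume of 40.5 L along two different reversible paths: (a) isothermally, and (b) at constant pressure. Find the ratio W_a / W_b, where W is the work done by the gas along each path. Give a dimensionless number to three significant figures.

Path (a) isothermal: W = P₁V₁ ln(V₂/V₁) → W_a/(P₁V₁) = 1.034.
Path (b) isobaric: W = P₁(V₂ − V₁) → W_b/(P₁V₁) = 1.812.
W_a / W_b = 1.034 / 1.812 = 0.5705.

W_a / W_b ≈ 0.571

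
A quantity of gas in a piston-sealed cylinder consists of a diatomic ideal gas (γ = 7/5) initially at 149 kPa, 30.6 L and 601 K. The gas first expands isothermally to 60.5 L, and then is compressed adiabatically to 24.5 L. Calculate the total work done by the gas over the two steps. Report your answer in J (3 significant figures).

Step 1 (isothermal): W = P₁V₁ ln(V₂/V₁) = (4559) ln(60.5/30.6) = 3108 J.
After step 1: P = 75.36 kPa, V = 60.5 L, T = 601 K.
Step 2 (adiabatic): W = (P₁V₁ − P₂V₂)/(γ−1) = (4559 − 6546)/0.4 = -4965 J.
W_total = 3108 − 4965 = -1857 J.

W_total ≈ -1860 J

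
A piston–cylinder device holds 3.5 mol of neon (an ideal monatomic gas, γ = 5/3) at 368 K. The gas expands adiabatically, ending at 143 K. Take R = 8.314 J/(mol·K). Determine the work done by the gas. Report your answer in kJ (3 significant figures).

Adiabatic ⇒ Q = 0, so W_by = −ΔU = nCᵥ(T₁ − T₂).
Cᵥ = 3R/2 = 12.47 J/(mol·K).
W = (3.5)(12.47)(368 − 143) = 9821 J.

W ≈ 9.82 kJ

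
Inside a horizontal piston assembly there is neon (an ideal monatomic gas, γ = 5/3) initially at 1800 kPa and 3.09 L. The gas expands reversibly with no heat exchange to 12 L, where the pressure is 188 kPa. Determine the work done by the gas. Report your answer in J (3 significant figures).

Adiabatic: W = (P₁V₁ − P₂V₂)/(γ − 1) with γ = 5/3.
P₁V₁ = 5562 J, P₂V₂ = 2256 J.
W = (5562 − 2256) / 0.6667 = 4959 J.

W ≈ 4960 J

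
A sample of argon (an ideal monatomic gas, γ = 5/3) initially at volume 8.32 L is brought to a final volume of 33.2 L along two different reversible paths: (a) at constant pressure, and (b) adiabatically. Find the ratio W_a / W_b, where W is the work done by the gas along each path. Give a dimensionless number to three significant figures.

Path (a) isobaric: W = P₁(V₂ − V₁) → W_a/(P₁V₁) = 2.99.
Path (b) adiabatic: W = P₁V₁(1 − (V₁/V₂)^(γ−1))/(γ−1) → W_b/(P₁V₁) = 0.9038.
W_a / W_b = 2.99 / 0.9038 = 3.309.

W_a / W_b ≈ 3.31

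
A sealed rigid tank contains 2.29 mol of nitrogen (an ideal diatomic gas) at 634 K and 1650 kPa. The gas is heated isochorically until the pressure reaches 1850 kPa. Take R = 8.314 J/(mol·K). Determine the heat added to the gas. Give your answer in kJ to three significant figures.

Q ≈ 3.66 kJ

Constant volume ⇒ W = 0, so Q = ΔU = nCᵥΔT with Cᵥ = 5R/2 = 20.79 J/(mol·K).
At constant V, T₂/T₁ = P₂/P₁ ⇒ ΔT = T₁(P₂/P₁ − 1) = 634·(1850/1650 − 1) = 76.85 K.
ΔU = (2.29)(20.79)(76.85) = 3658 J.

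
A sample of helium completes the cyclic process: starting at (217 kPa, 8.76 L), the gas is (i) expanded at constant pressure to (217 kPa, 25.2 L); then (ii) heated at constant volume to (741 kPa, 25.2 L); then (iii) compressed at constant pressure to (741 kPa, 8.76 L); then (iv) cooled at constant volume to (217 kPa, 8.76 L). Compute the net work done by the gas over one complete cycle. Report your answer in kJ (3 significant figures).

W_net ≈ -8.61 kJ

Constant-volume legs do no work.
W(i) = (217)(25.2 − 8.76) = 3567 J; W(iii) = (741)(8.76 − 25.2) = -12182 J.
W_net = 3567 − 12182 = -8615 J (the counter-clockwise enclosed area).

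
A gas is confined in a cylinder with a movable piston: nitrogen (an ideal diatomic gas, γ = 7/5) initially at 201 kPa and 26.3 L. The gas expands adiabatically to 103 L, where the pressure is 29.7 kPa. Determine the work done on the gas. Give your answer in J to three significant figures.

Adiabatic: W = (P₁V₁ − P₂V₂)/(γ − 1) with γ = 7/5.
P₁V₁ = 5286 J, P₂V₂ = 3059 J.
W = (5286 − 3059) / 0.4 = 5568 J.
Work on gas = −W_by = -5568 J.

W ≈ -5570 J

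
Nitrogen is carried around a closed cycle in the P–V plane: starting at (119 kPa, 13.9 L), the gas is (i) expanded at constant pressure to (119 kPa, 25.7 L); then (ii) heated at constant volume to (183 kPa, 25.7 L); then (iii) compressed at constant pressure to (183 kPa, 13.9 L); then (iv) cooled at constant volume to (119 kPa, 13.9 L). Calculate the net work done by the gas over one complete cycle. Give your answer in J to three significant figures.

W_net ≈ -755 J

Constant-volume legs do no work.
W(i) = (119)(25.7 − 13.9) = 1404 J; W(iii) = (183)(13.9 − 25.7) = -2159 J.
W_net = 1404 − 2159 = -755.2 J (the counter-clockwise enclosed area).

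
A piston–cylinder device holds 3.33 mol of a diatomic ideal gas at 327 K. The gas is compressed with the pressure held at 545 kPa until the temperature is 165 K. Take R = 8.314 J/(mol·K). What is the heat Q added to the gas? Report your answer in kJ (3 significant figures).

Q ≈ -15.7 kJ

Isobaric: W = nRΔT = (3.33)(8.314)(-162) = -4485 J.
ΔU = nCᵥΔT with Cᵥ = 5R/2: ΔU = (3.33)(20.79)(-162) = -11213 J.
Q = ΔU + W = -11213 − 4485 = -15698 J.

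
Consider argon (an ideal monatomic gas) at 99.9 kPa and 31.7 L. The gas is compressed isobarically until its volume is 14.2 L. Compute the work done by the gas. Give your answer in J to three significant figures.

Isobaric: W = P ΔV.
W = (99.9 kPa)(14.2 − 31.7 L) = (99.9)(-17.5) = -1748 J.

W ≈ -1750 J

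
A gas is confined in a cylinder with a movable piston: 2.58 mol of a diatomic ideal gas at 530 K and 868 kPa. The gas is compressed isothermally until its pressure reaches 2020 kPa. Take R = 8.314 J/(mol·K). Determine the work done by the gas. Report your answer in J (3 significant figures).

W ≈ -9600 J

Isothermal process: W = nRT ln(V₂/V₁) = nRT ln(P₁/P₂).
W = (2.58)(8.314)(530) × ln(868/2020)
  = 11369 × ln(0.4297) = 11369 × -0.8447
W_by_gas = -9603 J.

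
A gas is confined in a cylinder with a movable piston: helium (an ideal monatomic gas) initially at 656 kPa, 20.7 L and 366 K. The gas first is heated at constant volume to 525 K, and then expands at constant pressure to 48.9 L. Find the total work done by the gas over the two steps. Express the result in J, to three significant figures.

Step 1 (isochoric): W = 0 (constant volume).
After step 1: P = 941 kPa (V unchanged).
Step 2 (isobaric): W = PΔV = (941 kPa)(48.9 − 20.7 L) = 26536 J.
W_total = 0 + 26536 = 26536 J.

W_total ≈ 26500 J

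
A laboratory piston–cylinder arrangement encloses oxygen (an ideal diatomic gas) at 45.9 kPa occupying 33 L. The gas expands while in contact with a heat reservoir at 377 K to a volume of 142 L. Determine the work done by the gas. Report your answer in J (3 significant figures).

Isothermal: W = nRT ln(V₂/V₁) = P₁V₁ ln(V₂/V₁).
P₁V₁ = (45.9 kPa)(33 L) = 1515 J.
W = 1515 × ln(142/33) = 1515 × 1.459
W_by_gas = 2210 J.

W ≈ 2210 J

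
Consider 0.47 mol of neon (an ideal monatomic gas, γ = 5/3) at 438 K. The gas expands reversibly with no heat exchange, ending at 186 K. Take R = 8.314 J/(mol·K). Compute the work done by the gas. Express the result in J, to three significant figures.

W ≈ 1480 J

Adiabatic ⇒ Q = 0, so W_by = −ΔU = nCᵥ(T₁ − T₂).
Cᵥ = 3R/2 = 12.47 J/(mol·K).
W = (0.47)(12.47)(438 − 186) = 1477 J.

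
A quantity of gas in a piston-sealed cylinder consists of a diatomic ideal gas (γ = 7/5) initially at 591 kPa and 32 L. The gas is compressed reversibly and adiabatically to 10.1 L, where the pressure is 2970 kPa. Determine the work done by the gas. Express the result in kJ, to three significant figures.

Adiabatic: W = (P₁V₁ − P₂V₂)/(γ − 1) with γ = 7/5.
P₁V₁ = 18912 J, P₂V₂ = 29997 J.
W = (18912 − 29997) / 0.4 = -27713 J.

W ≈ -27.7 kJ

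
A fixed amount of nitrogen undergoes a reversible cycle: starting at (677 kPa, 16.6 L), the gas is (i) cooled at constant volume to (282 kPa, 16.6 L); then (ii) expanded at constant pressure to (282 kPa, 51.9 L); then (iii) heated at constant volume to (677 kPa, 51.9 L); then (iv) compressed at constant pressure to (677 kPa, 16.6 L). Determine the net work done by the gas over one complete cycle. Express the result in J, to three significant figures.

Constant-volume legs do no work.
W(ii) = (282)(51.9 − 16.6) = 9955 J; W(iv) = (677)(16.6 − 51.9) = -23898 J.
W_net = 9955 − 23898 = -13944 J (the counter-clockwise enclosed area).

W_net ≈ -13900 J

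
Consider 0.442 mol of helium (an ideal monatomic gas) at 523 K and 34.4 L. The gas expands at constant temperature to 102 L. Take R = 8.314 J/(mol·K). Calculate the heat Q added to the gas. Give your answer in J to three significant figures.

Q ≈ 2090 J

Isothermal ⇒ ΔU = 0, so Q = W = nRT ln(V₂/V₁).
Q = (0.442)(8.314)(523) ln(102/34.4) = 1922 × 1.087 = 2089 J.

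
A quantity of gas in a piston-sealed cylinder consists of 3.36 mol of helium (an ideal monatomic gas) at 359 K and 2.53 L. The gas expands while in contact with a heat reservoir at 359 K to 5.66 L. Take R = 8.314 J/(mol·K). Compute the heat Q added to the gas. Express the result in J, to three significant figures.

Q ≈ 8080 J

Isothermal ⇒ ΔU = 0, so Q = W = nRT ln(V₂/V₁).
Q = (3.36)(8.314)(359) ln(5.66/2.53) = 10029 × 0.8052 = 8075 J.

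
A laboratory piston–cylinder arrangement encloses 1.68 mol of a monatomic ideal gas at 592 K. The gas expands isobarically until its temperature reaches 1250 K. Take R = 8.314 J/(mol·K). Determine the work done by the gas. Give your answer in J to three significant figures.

W ≈ 9190 J

Isobaric: W = P ΔV = nR ΔT.
W = (1.68)(8.314)(1250 − 592) = 9191 J.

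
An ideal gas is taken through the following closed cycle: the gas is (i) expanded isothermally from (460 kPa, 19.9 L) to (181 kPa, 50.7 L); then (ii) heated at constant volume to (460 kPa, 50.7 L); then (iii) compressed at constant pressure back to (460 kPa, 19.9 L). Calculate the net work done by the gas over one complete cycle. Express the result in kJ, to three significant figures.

Leg (i): W = PᵢVᵢ ln(V_f/Vᵢ) = (9154) ln(50.7/19.9) = 8561 J.
Leg (ii): W = 0.
Leg (iii): W = PΔV = (460)(19.9 − 50.7) = -14168 J.
W_net = 8561 − 14168 = -5607 J.

W_net ≈ -5.61 kJ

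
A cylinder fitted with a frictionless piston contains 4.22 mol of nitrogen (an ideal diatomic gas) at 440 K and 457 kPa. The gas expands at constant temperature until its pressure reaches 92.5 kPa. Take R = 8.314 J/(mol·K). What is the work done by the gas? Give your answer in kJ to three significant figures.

Isothermal process: W = nRT ln(V₂/V₁) = nRT ln(P₁/P₂).
W = (4.22)(8.314)(440) × ln(457/92.5)
  = 15437 × ln(4.941) = 15437 × 1.597
W_by_gas = 24661 J.

W ≈ 24.7 kJ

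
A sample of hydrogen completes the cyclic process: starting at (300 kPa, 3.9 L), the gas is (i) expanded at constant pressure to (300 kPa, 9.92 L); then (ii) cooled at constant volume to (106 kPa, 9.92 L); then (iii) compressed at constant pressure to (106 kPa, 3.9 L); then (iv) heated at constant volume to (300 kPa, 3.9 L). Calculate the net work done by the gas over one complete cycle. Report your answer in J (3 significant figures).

W_net ≈ 1170 J

Constant-volume legs do no work.
W(i) = (300)(9.92 − 3.9) = 1806 J; W(iii) = (106)(3.9 − 9.92) = -638.1 J.
W_net = 1806 − 638.1 = 1168 J (the clockwise enclosed area).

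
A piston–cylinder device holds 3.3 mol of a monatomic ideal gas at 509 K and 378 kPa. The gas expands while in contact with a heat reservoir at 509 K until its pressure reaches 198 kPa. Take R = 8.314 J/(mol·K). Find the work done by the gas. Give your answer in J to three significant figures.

Isothermal process: W = nRT ln(V₂/V₁) = nRT ln(P₁/P₂).
W = (3.3)(8.314)(509) × ln(378/198)
  = 13965 × ln(1.909) = 13965 × 0.6466
W_by_gas = 9030 J.

W ≈ 9030 J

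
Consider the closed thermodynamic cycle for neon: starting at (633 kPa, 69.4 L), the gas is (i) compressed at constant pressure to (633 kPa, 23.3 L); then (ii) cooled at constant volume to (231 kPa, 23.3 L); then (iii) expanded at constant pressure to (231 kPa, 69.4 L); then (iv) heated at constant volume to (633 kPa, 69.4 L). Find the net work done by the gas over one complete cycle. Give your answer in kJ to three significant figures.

Constant-volume legs do no work.
W(i) = (633)(23.3 − 69.4) = -29181 J; W(iii) = (231)(69.4 − 23.3) = 10649 J.
W_net = -29181 + 10649 = -18532 J (the counter-clockwise enclosed area).

W_net ≈ -18.5 kJ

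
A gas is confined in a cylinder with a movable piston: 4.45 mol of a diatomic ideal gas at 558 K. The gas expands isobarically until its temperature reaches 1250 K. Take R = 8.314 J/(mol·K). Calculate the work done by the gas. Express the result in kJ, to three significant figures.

W ≈ 25.6 kJ

Isobaric: W = P ΔV = nR ΔT.
W = (4.45)(8.314)(1250 − 558) = 25602 J.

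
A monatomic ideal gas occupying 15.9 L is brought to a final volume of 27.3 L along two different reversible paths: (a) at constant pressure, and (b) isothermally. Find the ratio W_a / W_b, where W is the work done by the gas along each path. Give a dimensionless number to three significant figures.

W_a / W_b ≈ 1.33

Path (a) isobaric: W = P₁(V₂ − V₁) → W_a/(P₁V₁) = 0.717.
Path (b) isothermal: W = P₁V₁ ln(V₂/V₁) → W_b/(P₁V₁) = 0.5406.
W_a / W_b = 0.717 / 0.5406 = 1.326.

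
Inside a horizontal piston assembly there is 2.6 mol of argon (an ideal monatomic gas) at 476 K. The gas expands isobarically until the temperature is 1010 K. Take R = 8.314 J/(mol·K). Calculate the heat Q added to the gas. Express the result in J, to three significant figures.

Q ≈ 28900 J

Isobaric: W = nRΔT = (2.6)(8.314)(534) = 11543 J.
ΔU = nCᵥΔT with Cᵥ = 3R/2: ΔU = (2.6)(12.47)(534) = 17315 J.
Q = ΔU + W = 17315 + 11543 = 28858 J.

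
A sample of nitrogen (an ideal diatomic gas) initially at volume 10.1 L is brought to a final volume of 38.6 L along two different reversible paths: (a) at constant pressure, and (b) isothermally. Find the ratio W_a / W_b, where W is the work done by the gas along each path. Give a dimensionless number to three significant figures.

Path (a) isobaric: W = P₁(V₂ − V₁) → W_a/(P₁V₁) = 2.822.
Path (b) isothermal: W = P₁V₁ ln(V₂/V₁) → W_b/(P₁V₁) = 1.341.
W_a / W_b = 2.822 / 1.341 = 2.105.

W_a / W_b ≈ 2.10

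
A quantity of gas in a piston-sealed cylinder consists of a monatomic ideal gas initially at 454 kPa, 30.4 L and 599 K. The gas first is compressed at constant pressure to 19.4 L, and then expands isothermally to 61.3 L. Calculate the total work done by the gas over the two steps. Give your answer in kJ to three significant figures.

Step 1 (isobaric): W = PΔV = (454 kPa)(19.4 − 30.4 L) = -4994 J.
After step 1: P = 454 kPa, V = 19.4 L, T = 382.3 K.
Step 2 (isothermal): W = P₁V₁ ln(V₂/V₁) = (8808) ln(61.3/19.4) = 10133 J.
W_total = -4994 + 10133 = 5139 J.

W_total ≈ 5.14 kJ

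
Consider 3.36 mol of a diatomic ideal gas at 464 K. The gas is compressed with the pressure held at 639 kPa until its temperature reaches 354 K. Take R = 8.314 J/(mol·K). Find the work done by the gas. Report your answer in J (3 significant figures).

W ≈ -3070 J

Isobaric: W = P ΔV = nR ΔT.
W = (3.36)(8.314)(354 − 464) = -3073 J.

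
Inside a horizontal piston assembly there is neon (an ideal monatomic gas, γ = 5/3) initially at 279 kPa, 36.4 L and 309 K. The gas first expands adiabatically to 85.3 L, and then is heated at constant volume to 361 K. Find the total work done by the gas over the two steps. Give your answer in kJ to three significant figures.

Step 1 (adiabatic): W = (P₁V₁ − P₂V₂)/(γ−1) = (10156 − 5756)/0.667 = 6599 J.
Step 2 (isochoric): W = 0 (constant volume).
W_total = 6599 + 0 = 6599 J.

W_total ≈ 6.60 kJ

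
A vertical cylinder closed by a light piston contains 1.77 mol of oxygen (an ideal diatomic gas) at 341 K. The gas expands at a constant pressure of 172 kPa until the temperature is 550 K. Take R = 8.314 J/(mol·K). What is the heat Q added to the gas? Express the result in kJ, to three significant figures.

Isobaric: W = nRΔT = (1.77)(8.314)(209) = 3076 J.
ΔU = nCᵥΔT with Cᵥ = 5R/2: ΔU = (1.77)(20.79)(209) = 7689 J.
Q = ΔU + W = 7689 + 3076 = 10765 J.

Q ≈ 10.8 kJ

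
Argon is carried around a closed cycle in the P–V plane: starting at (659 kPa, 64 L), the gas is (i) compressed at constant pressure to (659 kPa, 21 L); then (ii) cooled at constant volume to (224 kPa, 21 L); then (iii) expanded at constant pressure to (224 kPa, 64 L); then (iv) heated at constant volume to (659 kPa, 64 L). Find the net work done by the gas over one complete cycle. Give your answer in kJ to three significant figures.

Constant-volume legs do no work.
W(i) = (659)(21 − 64) = -28337 J; W(iii) = (224)(64 − 21) = 9632 J.
W_net = -28337 + 9632 = -18705 J (the counter-clockwise enclosed area).

W_net ≈ -18.7 kJ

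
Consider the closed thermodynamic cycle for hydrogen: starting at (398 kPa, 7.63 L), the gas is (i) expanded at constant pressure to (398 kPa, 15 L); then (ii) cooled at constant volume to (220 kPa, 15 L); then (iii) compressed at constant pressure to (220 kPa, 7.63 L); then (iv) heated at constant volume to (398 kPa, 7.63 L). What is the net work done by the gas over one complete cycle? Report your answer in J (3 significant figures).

W_net ≈ 1310 J

Constant-volume legs do no work.
W(i) = (398)(15 − 7.63) = 2933 J; W(iii) = (220)(7.63 − 15) = -1621 J.
W_net = 2933 − 1621 = 1312 J (the clockwise enclosed area).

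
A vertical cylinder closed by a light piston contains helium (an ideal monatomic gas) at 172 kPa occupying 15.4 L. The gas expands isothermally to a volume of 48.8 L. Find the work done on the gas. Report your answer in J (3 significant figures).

Isothermal: W = nRT ln(V₂/V₁) = P₁V₁ ln(V₂/V₁).
P₁V₁ = (172 kPa)(15.4 L) = 2649 J.
W = 2649 × ln(48.8/15.4) = 2649 × 1.153
W_by_gas = 3055 J; work on gas = −W_by = -3055 J.

W ≈ -3060 J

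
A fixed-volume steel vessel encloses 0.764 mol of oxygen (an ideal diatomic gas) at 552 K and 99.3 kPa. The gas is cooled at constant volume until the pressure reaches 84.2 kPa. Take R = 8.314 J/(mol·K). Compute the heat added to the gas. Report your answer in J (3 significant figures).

Q ≈ -1330 J

Constant volume ⇒ W = 0, so Q = ΔU = nCᵥΔT with Cᵥ = 5R/2 = 20.79 J/(mol·K).
At constant V, T₂/T₁ = P₂/P₁ ⇒ ΔT = T₁(P₂/P₁ − 1) = 552·(84.2/99.3 − 1) = -83.94 K.
ΔU = (0.764)(20.79)(-83.94) = -1333 J.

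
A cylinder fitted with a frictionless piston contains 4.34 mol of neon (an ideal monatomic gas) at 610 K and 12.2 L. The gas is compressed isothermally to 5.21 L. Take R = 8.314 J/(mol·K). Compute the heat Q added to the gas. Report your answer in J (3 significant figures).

Isothermal ⇒ ΔU = 0, so Q = W = nRT ln(V₂/V₁).
Q = (4.34)(8.314)(610) ln(5.21/12.2) = 22010 × -0.8509 = -18728 J.

Q ≈ -18700 J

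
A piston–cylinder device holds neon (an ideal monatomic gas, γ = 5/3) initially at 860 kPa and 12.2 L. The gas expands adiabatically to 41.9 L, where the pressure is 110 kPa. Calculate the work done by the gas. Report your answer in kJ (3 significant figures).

W ≈ 8.82 kJ

Adiabatic: W = (P₁V₁ − P₂V₂)/(γ − 1) with γ = 5/3.
P₁V₁ = 10492 J, P₂V₂ = 4609 J.
W = (10492 − 4609) / 0.6667 = 8824 J.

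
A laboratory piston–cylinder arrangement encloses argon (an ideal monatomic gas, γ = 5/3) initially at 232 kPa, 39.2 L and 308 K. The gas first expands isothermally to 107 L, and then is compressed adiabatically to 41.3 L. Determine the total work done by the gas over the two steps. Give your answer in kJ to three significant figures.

Step 1 (isothermal): W = P₁V₁ ln(V₂/V₁) = (9094) ln(107/39.2) = 9132 J.
After step 1: P = 84.99 kPa, V = 107 L, T = 308 K.
Step 2 (adiabatic): W = (P₁V₁ − P₂V₂)/(γ−1) = (9094 − 17155)/0.667 = -12091 J.
W_total = 9132 − 12091 = -2959 J.

W_total ≈ -2.96 kJ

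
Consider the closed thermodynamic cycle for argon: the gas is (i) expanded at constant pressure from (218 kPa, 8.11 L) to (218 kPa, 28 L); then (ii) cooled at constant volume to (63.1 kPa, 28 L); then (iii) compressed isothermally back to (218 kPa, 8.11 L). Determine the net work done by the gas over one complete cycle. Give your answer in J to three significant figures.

W_net ≈ 2150 J

Leg (i): W = PΔV = (218)(28 − 8.11) = 4336 J.
Leg (ii): W = 0.
Leg (iii): W = PᵢVᵢ ln(V_f/Vᵢ) = (1767) ln(8.11/28) = -2189 J.
W_net = 4336 − 2189 = 2147 J.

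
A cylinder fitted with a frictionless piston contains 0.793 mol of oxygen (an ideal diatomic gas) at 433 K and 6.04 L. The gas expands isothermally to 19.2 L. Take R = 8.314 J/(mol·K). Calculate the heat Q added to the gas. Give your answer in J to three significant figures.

Q ≈ 3300 J

Isothermal ⇒ ΔU = 0, so Q = W = nRT ln(V₂/V₁).
Q = (0.793)(8.314)(433) ln(19.2/6.04) = 2855 × 1.157 = 3302 J.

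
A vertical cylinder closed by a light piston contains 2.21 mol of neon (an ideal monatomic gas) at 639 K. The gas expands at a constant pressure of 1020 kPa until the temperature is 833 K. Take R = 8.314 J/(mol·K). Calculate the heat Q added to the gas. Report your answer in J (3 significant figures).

Q ≈ 8910 J

Isobaric: W = nRΔT = (2.21)(8.314)(194) = 3565 J.
ΔU = nCᵥΔT with Cᵥ = 3R/2: ΔU = (2.21)(12.47)(194) = 5347 J.
Q = ΔU + W = 5347 + 3565 = 8911 J.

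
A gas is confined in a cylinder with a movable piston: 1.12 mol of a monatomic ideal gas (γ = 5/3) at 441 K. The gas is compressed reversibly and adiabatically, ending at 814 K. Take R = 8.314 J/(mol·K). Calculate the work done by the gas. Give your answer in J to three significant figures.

W ≈ -5210 J

Adiabatic ⇒ Q = 0, so W_by = −ΔU = nCᵥ(T₁ − T₂).
Cᵥ = 3R/2 = 12.47 J/(mol·K).
W = (1.12)(12.47)(441 − 814) = -5210 J.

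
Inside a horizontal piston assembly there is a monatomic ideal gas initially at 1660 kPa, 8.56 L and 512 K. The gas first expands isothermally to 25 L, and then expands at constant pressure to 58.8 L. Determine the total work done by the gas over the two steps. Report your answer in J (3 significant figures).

W_total ≈ 34400 J

Step 1 (isothermal): W = P₁V₁ ln(V₂/V₁) = (14210) ln(25/8.56) = 15230 J.
After step 1: P = 568.4 kPa, V = 25 L, T = 512 K.
Step 2 (isobaric): W = PΔV = (568.4 kPa)(58.8 − 25 L) = 19211 J.
W_total = 15230 + 19211 = 34441 J.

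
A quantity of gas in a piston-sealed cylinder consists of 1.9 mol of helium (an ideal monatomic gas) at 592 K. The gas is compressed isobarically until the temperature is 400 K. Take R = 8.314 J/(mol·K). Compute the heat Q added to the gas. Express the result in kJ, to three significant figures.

Q ≈ -7.58 kJ

Isobaric: W = nRΔT = (1.9)(8.314)(-192) = -3033 J.
ΔU = nCᵥΔT with Cᵥ = 3R/2: ΔU = (1.9)(12.47)(-192) = -4549 J.
Q = ΔU + W = -4549 − 3033 = -7582 J.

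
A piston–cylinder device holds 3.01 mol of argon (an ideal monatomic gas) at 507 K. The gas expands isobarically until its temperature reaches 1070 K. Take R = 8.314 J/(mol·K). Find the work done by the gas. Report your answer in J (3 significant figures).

Isobaric: W = P ΔV = nR ΔT.
W = (3.01)(8.314)(1070 − 507) = 14089 J.

W ≈ 14100 J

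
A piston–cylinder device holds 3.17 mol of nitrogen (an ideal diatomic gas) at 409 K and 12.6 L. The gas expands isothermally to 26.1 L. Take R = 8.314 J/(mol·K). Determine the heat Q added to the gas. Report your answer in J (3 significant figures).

Q ≈ 7850 J

Isothermal ⇒ ΔU = 0, so Q = W = nRT ln(V₂/V₁).
Q = (3.17)(8.314)(409) ln(26.1/12.6) = 10779 × 0.7282 = 7850 J.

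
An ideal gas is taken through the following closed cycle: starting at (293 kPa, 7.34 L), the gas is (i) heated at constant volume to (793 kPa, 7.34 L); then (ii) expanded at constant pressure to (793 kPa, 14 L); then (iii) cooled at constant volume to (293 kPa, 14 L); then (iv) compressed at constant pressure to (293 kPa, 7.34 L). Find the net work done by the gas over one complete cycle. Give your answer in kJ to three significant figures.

Constant-volume legs do no work.
W(ii) = (793)(14 − 7.34) = 5281 J; W(iv) = (293)(7.34 − 14) = -1951 J.
W_net = 5281 − 1951 = 3330 J (the clockwise enclosed area).

W_net ≈ 3.33 kJ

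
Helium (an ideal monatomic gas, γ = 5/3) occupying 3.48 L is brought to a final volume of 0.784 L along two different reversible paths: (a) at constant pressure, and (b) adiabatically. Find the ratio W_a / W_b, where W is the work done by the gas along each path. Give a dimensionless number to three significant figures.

Path (a) isobaric: W = P₁(V₂ − V₁) → W_a/(P₁V₁) = -0.7747.
Path (b) adiabatic: W = P₁V₁(1 − (V₁/V₂)^(γ−1))/(γ−1) → W_b/(P₁V₁) = -2.551.
W_a / W_b = -0.7747 / -2.551 = 0.3036.

W_a / W_b ≈ 0.304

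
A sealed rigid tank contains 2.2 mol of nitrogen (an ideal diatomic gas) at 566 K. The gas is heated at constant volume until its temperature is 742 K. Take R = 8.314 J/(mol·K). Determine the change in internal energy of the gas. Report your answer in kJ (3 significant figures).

Constant volume ⇒ W = 0, so Q = ΔU = nCᵥΔT with Cᵥ = 5R/2 = 20.79 J/(mol·K).
ΔU = (2.2)(20.79)(742 − 566) = 8048 J.

ΔU ≈ 8.05 kJ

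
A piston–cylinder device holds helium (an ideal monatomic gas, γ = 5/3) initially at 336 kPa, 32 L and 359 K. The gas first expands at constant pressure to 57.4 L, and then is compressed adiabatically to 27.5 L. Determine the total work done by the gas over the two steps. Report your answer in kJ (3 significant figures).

Step 1 (isobaric): W = PΔV = (336 kPa)(57.4 − 32 L) = 8534 J.
After step 1: P = 336 kPa, V = 57.4 L, T = 644 K.
Step 2 (adiabatic): W = (P₁V₁ − P₂V₂)/(γ−1) = (19286 − 31500)/0.667 = -18320 J.
W_total = 8534 − 18320 = -9785 J.

W_total ≈ -9.79 kJ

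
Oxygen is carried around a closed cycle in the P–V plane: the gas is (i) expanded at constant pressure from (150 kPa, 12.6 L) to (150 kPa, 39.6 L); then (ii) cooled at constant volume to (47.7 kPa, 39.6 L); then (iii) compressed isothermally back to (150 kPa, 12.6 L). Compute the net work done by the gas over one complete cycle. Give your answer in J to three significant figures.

W_net ≈ 1890 J

Leg (i): W = PΔV = (150)(39.6 − 12.6) = 4050 J.
Leg (ii): W = 0.
Leg (iii): W = PᵢVᵢ ln(V_f/Vᵢ) = (1889) ln(12.6/39.6) = -2163 J.
W_net = 4050 − 2163 = 1887 J.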